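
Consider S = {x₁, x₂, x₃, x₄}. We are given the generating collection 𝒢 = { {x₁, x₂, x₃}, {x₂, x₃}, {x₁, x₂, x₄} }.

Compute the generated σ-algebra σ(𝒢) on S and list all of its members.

Start: 𝒢 ∪ {∅, S} = { {}, {x₂, x₃}, {x₁, x₂, x₃}, {x₁, x₂, x₄}, S }.
Pass 1: +3 →
  {x₃}  = S∖{x₁, x₂, x₄}
  {x₄}  = S∖{x₁, x₂, x₃}
  {x₁, x₄}  = S∖{x₂, x₃}
  (now 8)
Pass 2 adds 3:
  {x₃, x₄}  = {x₄} ∪ {x₃}
  {x₁, x₃, x₄}  = {x₃} ∪ {x₁, x₄}
  {x₂, x₃, x₄}  = {x₄} ∪ {x₂, x₃}
  (now 11)
Pass 3 adds 3:
  {x₁}  = S∖{x₂, x₃, x₄}
  {x₂}  = S∖{x₁, x₃, x₄}
  {x₁, x₂}  = S∖{x₃, x₄}
  (now 14)
Pass 4 (2 new):
  {x₁, x₃}  = {x₃} ∪ {x₁}
  {x₂, x₄}  = {x₄} ∪ {x₂}
  (now 16)
Pass 5 adds nothing — fixpoint reached.

|σ(𝒢)| = 16.  σ(𝒢) = { {}, {x₁}, {x₂}, {x₃}, {x₄}, {x₁, x₂}, {x₁, x₃}, {x₁, x₄}, {x₂, x₃}, {x₂, x₄}, {x₃, x₄}, {x₁, x₂, x₃}, {x₁, x₂, x₄}, {x₁, x₃, x₄}, {x₂, x₃, x₄}, S }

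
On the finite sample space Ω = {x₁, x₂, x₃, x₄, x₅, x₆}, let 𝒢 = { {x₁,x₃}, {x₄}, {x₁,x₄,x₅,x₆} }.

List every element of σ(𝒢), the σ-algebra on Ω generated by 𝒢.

σ(𝒢) = { ∅, {x₁}, {x₂}, {x₃}, {x₄}, {x₁,x₂}, {x₁,x₃}, {x₁,x₄}, {x₂,x₃}, {x₂,x₄}, {x₃,x₄}, {x₅,x₆}, {x₁,x₂,x₃}, {x₁,x₂,x₄}, {x₁,x₃,x₄}, {x₁,x₅,x₆}, {x₂,x₃,x₄}, {x₂,x₅,x₆}, {x₃,x₅,x₆}, {x₄,x₅,x₆}, {x₁,x₂,x₃,x₄}, {x₁,x₂,x₅,x₆}, {x₁,x₃,x₅,x₆}, {x₁,x₄,x₅,x₆}, {x₂,x₃,x₅,x₆}, {x₂,x₄,x₅,x₆}, {x₃,x₄,x₅,x₆}, {x₁,x₂,x₃,x₅,x₆}, {x₁,x₂,x₄,x₅,x₆}, {x₁,x₃,x₄,x₅,x₆}, {x₂,x₃,x₄,x₅,x₆}, Ω }

Working:
Initial family (5 sets): { ∅, {x₄}, {x₁,x₃}, {x₁,x₄,x₅,x₆}, Ω }.
Step 1. New:
  {x₂,x₃}  = ᶜ of {x₁,x₄,x₅,x₆}
  {x₁,x₃,x₄}  = {x₁,x₃} ∪ {x₄}
  {x₂,x₄,x₅,x₆}  = ᶜ of {x₁,x₃}
  {x₁,x₂,x₃,x₅,x₆}  = ᶜ of {x₄}
  {x₁,x₃,x₄,x₅,x₆}  = {x₁,x₃} ∪ {x₁,x₄,x₅,x₆}
  — 10 sets.
Step 2. New:
  {x₂}  = ᶜ of {x₁,x₃,x₄,x₅,x₆}
  {x₁,x₂,x₃}  = {x₂,x₃} ∪ {x₁,x₃}
  {x₂,x₃,x₄}  = {x₂,x₃} ∪ {x₄}
  {x₂,x₅,x₆}  = ᶜ of {x₁,x₃,x₄}
  {x₁,x₂,x₃,x₄}  = {x₁,x₃,x₄} ∪ {x₂,x₃}
  {x₁,x₂,x₄,x₅,x₆}  = {x₁,x₄,x₅,x₆} ∪ {x₂,x₄,x₅,x₆}
  {x₂,x₃,x₄,x₅,x₆}  = {x₂,x₄,x₅,x₆} ∪ {x₂,x₃}
  — 17 sets.
Step 3: 7 new —
  {x₁}  = ᶜ of {x₂,x₃,x₄,x₅,x₆}
  {x₃}  = ᶜ of {x₁,x₂,x₄,x₅,x₆}
  {x₂,x₄}  = {x₄} ∪ {x₂}
  {x₅,x₆}  = ᶜ of {x₁,x₂,x₃,x₄}
  {x₁,x₅,x₆}  = ᶜ of {x₂,x₃,x₄}
  {x₄,x₅,x₆}  = ᶜ of {x₁,x₂,x₃}
  {x₂,x₃,x₅,x₆}  = {x₂,x₃} ∪ {x₂,x₅,x₆}
  — 24 sets.
Step 4 adds 8:
  {x₁,x₂}  = {x₁} ∪ {x₂}
  {x₁,x₄}  = ᶜ of {x₂,x₃,x₅,x₆}
  {x₃,x₄}  = {x₃} ∪ {x₄}
  {x₁,x₂,x₄}  = {x₁} ∪ {x₂,x₄}
  {x₃,x₅,x₆}  = {x₅,x₆} ∪ {x₃}
  {x₁,x₂,x₅,x₆}  = {x₁} ∪ {x₂,x₅,x₆}
  {x₁,x₃,x₅,x₆}  = ᶜ of {x₂,x₄}
  {x₃,x₄,x₅,x₆}  = {x₃} ∪ {x₄,x₅,x₆}
  — 32 sets.
Step 5: already closed under ᶜ and ∪.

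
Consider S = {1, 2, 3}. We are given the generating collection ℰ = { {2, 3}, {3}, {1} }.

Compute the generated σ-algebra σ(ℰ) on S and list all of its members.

Initial family (5 sets): { {}, {1}, {3}, {2, 3}, S }.
Iteration 1. New:
  {1, 2}  = S∖{3}
  {1, 3}  = {3} ∪ {1}
  |family| = 7
Iteration 2 (1 new):
  {2}  = S∖{1, 3}
  |family| = 8
Iteration 3 adds nothing — fixpoint reached.

Therefore σ(ℰ) = { {}, {1}, {2}, {3}, {1, 2}, {1, 3}, {2, 3}, S } (|σ(ℰ)| = 8).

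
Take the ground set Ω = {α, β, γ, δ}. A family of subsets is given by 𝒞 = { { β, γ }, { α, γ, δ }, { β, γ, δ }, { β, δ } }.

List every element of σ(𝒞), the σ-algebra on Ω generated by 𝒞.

|σ(𝒞)| = 16.  σ(𝒞) = { {  }, { α }, { β }, { γ }, { δ }, { α, β }, { α, γ }, { α, δ }, { β, γ }, { β, δ }, { γ, δ }, { α, β, γ }, { α, β, δ }, { α, γ, δ }, { β, γ, δ }, Ω }

Derivation:
Begin from { {  }, { β, γ }, { β, δ }, { α, γ, δ }, { β, γ, δ }, Ω } (that is, 𝒞 plus ∅ and Ω).
Pass 1 adds 4:
  { α }  = ᶜ of { β, γ, δ }
  { β }  = ᶜ of { α, γ, δ }
  { α, γ }  = ᶜ of { β, δ }
  { α, δ }  = ᶜ of { β, γ }
  [10 total]
Pass 2: +3 →
  { α, β }  = { β } ∪ { α }
  { α, β, γ }  = { β } ∪ { α, γ }
  { α, β, δ }  = { β } ∪ { α, δ }
  [13 total]
Pass 3. New:
  { γ }  = ᶜ of { α, β, δ }
  { δ }  = ᶜ of { α, β, γ }
  { γ, δ }  = ᶜ of { α, β }
  [16 total]
Pass 4: no new sets; the family is a σ-algebra.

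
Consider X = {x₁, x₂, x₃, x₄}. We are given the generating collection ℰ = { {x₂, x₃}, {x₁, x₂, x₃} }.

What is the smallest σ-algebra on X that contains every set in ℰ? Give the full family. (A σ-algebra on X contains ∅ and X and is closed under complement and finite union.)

Initial family (4 sets): { {}, {x₂, x₃}, {x₁, x₂, x₃}, X }.
Round 1. New:
  {x₄}  = complement {x₁, x₂, x₃}
  {x₁, x₄}  = complement {x₂, x₃}
Round 2: +1 →
  {x₂, x₃, x₄}  = {x₂, x₃} ∪ {x₄}
Round 3: +1 →
  {x₁}  = complement {x₂, x₃, x₄}
Round 4: closed — nothing new.

Hence σ(ℰ) has 8 members: { {}, {x₁}, {x₄}, {x₁, x₄}, {x₂, x₃}, {x₁, x₂, x₃}, {x₂, x₃, x₄}, X }.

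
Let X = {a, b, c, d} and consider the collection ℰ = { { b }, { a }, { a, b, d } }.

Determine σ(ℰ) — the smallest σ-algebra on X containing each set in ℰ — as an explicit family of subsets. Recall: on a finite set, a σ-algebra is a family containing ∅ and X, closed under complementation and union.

Take S₀ = ℰ ∪ {∅, X} = { {}, { a }, { b }, { a, b, d }, X }.
Pass 1 adds 4:
  { c }  = { a, b, d }ᶜ
  { a, b }  = { b } ∪ { a }
  { a, c, d }  = { b }ᶜ
  { b, c, d }  = { a }ᶜ
  (now 9)
Pass 2: +4 →
  { a, c }  = { c } ∪ { a }
  { b, c }  = { b } ∪ { c }
  { c, d }  = { a, b }ᶜ
  { a, b, c }  = { a, b } ∪ { c }
  (now 13)
Pass 3: +3 →
  { d }  = { a, b, c }ᶜ
  { a, d }  = { b, c }ᶜ
  { b, d }  = { a, c }ᶜ
  (now 16)
Pass 4 adds nothing — fixpoint reached.

|σ(ℰ)| = 16.  σ(ℰ) = { {}, { a }, { b }, { c }, { d }, { a, b }, { a, c }, { a, d }, { b, c }, { b, d }, { c, d }, { a, b, c }, { a, b, d }, { a, c, d }, { b, c, d }, X }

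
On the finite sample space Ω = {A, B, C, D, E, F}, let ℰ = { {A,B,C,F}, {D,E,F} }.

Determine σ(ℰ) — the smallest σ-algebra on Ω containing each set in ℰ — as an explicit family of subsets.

σ(ℰ) = { ∅, {F}, {D,E}, {A,B,C}, {D,E,F}, {A,B,C,F}, {A,B,C,D,E}, Ω }

Trace:
Begin from { ∅, {D,E,F}, {A,B,C,F}, Ω } (that is, ℰ plus ∅ and Ω).
Round 1: 2 new —
  {D,E}  = ᶜ of {A,B,C,F}
  {A,B,C}  = ᶜ of {D,E,F}
  — 6 sets.
Round 2 adds 1:
  {A,B,C,D,E}  = {D,E} ∪ {A,B,C}
  — 7 sets.
Round 3. New:
  {F}  = ᶜ of {A,B,C,D,E}
  — 8 sets.
Round 4: closed — nothing new.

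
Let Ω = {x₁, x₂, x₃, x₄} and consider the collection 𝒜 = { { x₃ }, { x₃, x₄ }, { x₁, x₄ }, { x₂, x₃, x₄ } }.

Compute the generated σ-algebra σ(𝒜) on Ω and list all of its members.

σ(𝒜) = { ∅, { x₁ }, { x₂ }, { x₃ }, { x₄ }, { x₁, x₂ }, { x₁, x₃ }, { x₁, x₄ }, { x₂, x₃ }, { x₂, x₄ }, { x₃, x₄ }, { x₁, x₂, x₃ }, { x₁, x₂, x₄ }, { x₁, x₃, x₄ }, { x₂, x₃, x₄ }, Ω }

Derivation:
Start: 𝒜 ∪ {∅, Ω} = { ∅, { x₃ }, { x₁, x₄ }, { x₃, x₄ }, { x₂, x₃, x₄ }, Ω }.
Pass 1: +5 →
  { x₁ }  = ᶜ of { x₂, x₃, x₄ }
  { x₁, x₂ }  = ᶜ of { x₃, x₄ }
  { x₂, x₃ }  = ᶜ of { x₁, x₄ }
  { x₁, x₂, x₄ }  = ᶜ of { x₃ }
  { x₁, x₃, x₄ }  = { x₃ } ∪ { x₁, x₄ }
  — 11 sets.
Pass 2 adds 3:
  { x₂ }  = ᶜ of { x₁, x₃, x₄ }
  { x₁, x₃ }  = { x₃ } ∪ { x₁ }
  { x₁, x₂, x₃ }  = { x₁, x₂ } ∪ { x₃ }
  — 14 sets.
Pass 3: 2 new —
  { x₄ }  = ᶜ of { x₁, x₂, x₃ }
  { x₂, x₄ }  = ᶜ of { x₁, x₃ }
  — 16 sets.
Pass 4: stable.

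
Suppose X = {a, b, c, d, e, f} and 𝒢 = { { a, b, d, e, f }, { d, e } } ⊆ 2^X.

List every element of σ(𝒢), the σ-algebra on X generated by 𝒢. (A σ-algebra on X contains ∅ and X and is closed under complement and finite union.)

σ(𝒢) (8 sets): { {  }, { c }, { d, e }, { a, b, f }, { c, d, e }, { a, b, c, f }, { a, b, d, e, f }, X }

Trace:
Initial family (4 sets): { {  }, { d, e }, { a, b, d, e, f }, X }.
Step 1 adds 2:
  { c }  = complement { a, b, d, e, f }
  { a, b, c, f }  = complement { d, e }
  (now 6)
Step 2: +1 →
  { c, d, e }  = { d, e } ∪ { c }
  (now 7)
Step 3 (1 new):
  { a, b, f }  = complement { c, d, e }
  (now 8)
Step 4: stable.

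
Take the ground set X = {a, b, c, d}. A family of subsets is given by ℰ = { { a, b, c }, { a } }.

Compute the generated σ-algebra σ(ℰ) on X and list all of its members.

Initial family (4 sets): { {}, { a }, { a, b, c }, X }.
Pass 1: +2 →
  { d }  = ᶜ of { a, b, c }
  { b, c, d }  = ᶜ of { a }
  |family| = 6
Pass 2: +1 →
  { a, d }  = { d } ∪ { a }
  |family| = 7
Pass 3 adds 1:
  { b, c }  = ᶜ of { a, d }
  |family| = 8
Pass 4: closed — nothing new.

Hence σ(ℰ) has 8 members: { {}, { a }, { d }, { a, d }, { b, c }, { a, b, c }, { b, c, d }, X }.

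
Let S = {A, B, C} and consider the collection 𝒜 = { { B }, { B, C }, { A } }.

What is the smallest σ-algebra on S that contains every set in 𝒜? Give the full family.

σ(𝒜) (8 sets): { {}, { A }, { B }, { C }, { A, B }, { A, C }, { B, C }, S }

Check:
Start: 𝒜 ∪ {∅, S} = { {}, { A }, { B }, { B, C }, S }.
Round 1 adds 2:
  { A, B }  = { B } ∪ { A }
  { A, C }  = S∖{ B }
  |family| = 7
Round 2. New:
  { C }  = S∖{ A, B }
  |family| = 8
Round 3: closed — nothing new.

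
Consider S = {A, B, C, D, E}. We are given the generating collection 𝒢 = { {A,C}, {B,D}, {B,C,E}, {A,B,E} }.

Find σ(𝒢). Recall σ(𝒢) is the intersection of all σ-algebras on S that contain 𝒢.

σ(𝒢) = { ∅, {A}, {B}, {C}, {D}, {E}, {A,B}, {A,C}, {A,D}, {A,E}, {B,C}, {B,D}, {B,E}, {C,D}, {C,E}, {D,E}, {A,B,C}, {A,B,D}, {A,B,E}, {A,C,D}, {A,C,E}, {A,D,E}, {B,C,D}, {B,C,E}, {B,D,E}, {C,D,E}, {A,B,C,D}, {A,B,C,E}, {A,B,D,E}, {A,C,D,E}, {B,C,D,E}, S }

Working:
Start: 𝒢 ∪ {∅, S} = { ∅, {A,C}, {B,D}, {A,B,E}, {B,C,E}, S }.
Pass 1 adds 8:
  {A,D}  = S∖{B,C,E}
  {C,D}  = S∖{A,B,E}
  {A,C,E}  = S∖{B,D}
  {B,D,E}  = S∖{A,C}
  {A,B,C,D}  = {A,C} ∪ {B,D}
  {A,B,C,E}  = {A,B,E} ∪ {B,C,E}
  {A,B,D,E}  = {A,B,E} ∪ {B,D}
  {B,C,D,E}  = {B,C,E} ∪ {B,D}
  (now 14)
Pass 2 (8 new):
  {A}  = S∖{B,C,D,E}
  {C}  = S∖{A,B,D,E}
  {D}  = S∖{A,B,C,E}
  {E}  = S∖{A,B,C,D}
  {A,B,D}  = {A,D} ∪ {B,D}
  {A,C,D}  = {C,D} ∪ {A,D}
  {B,C,D}  = {C,D} ∪ {B,D}
  {A,C,D,E}  = {C,D} ∪ {A,C,E}
  (now 22)
Pass 3. New:
  {B}  = S∖{A,C,D,E}
  {A,E}  = S∖{B,C,D}
  {B,E}  = S∖{A,C,D}
  {C,E}  = S∖{A,B,D}
  {D,E}  = {E} ∪ {D}
  {A,D,E}  = {A,D} ∪ {E}
  {C,D,E}  = {C,D} ∪ {E}
  (now 29)
Pass 4: +3 →
  {A,B}  = S∖{C,D,E}
  {B,C}  = S∖{A,D,E}
  {A,B,C}  = S∖{D,E}
  (now 32)
Pass 5: already closed under ᶜ and ∪.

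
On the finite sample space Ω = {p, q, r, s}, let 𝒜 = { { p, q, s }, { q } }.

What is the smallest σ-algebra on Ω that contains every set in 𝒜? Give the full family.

Answer: σ(𝒜) = { ∅, { q }, { r }, { p, s }, { q, r }, { p, q, s }, { p, r, s }, Ω }

Derivation:
Start: 𝒜 ∪ {∅, Ω} = { ∅, { q }, { p, q, s }, Ω }.
Step 1: 2 new —
  { r }  = ᶜ of { p, q, s }
  { p, r, s }  = ᶜ of { q }
  |family| = 6
Step 2: +1 →
  { q, r }  = { r } ∪ { q }
  |family| = 7
Step 3 adds 1:
  { p, s }  = ᶜ of { q, r }
  |family| = 8
Step 4: stable.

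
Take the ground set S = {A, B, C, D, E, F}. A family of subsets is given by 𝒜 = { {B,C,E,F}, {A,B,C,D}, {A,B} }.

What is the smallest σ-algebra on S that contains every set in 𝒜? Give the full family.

Answer: σ(𝒜) = { {}, {A}, {B}, {C}, {D}, {A,B}, {A,C}, {A,D}, {B,C}, {B,D}, {C,D}, {E,F}, {A,B,C}, {A,B,D}, {A,C,D}, {A,E,F}, {B,C,D}, {B,E,F}, {C,E,F}, {D,E,F}, {A,B,C,D}, {A,B,E,F}, {A,C,E,F}, {A,D,E,F}, {B,C,E,F}, {B,D,E,F}, {C,D,E,F}, {A,B,C,E,F}, {A,B,D,E,F}, {A,C,D,E,F}, {B,C,D,E,F}, S }

Check:
Take S₀ = 𝒜 ∪ {∅, S} = { {}, {A,B}, {A,B,C,D}, {B,C,E,F}, S }.
Pass 1: +4 →
  {A,D}  = ᶜ of {B,C,E,F}
  {E,F}  = ᶜ of {A,B,C,D}
  {C,D,E,F}  = ᶜ of {A,B}
  {A,B,C,E,F}  = {A,B} ∪ {B,C,E,F}
  (now 9)
Pass 2: 6 new —
  {D}  = ᶜ of {A,B,C,E,F}
  {A,B,D}  = {A,B} ∪ {A,D}
  {A,B,E,F}  = {E,F} ∪ {A,B}
  {A,D,E,F}  = {E,F} ∪ {A,D}
  {A,C,D,E,F}  = {C,D,E,F} ∪ {A,D}
  {B,C,D,E,F}  = {C,D,E,F} ∪ {B,C,E,F}
  (now 15)
Pass 3: +7 →
  {A}  = ᶜ of {B,C,D,E,F}
  {B}  = ᶜ of {A,C,D,E,F}
  {B,C}  = ᶜ of {A,D,E,F}
  {C,D}  = ᶜ of {A,B,E,F}
  {C,E,F}  = ᶜ of {A,B,D}
  {D,E,F}  = {E,F} ∪ {D}
  {A,B,D,E,F}  = {A,D} ∪ {A,B,E,F}
  (now 22)
Pass 4 (9 new):
  {C}  = ᶜ of {A,B,D,E,F}
  {B,D}  = {B} ∪ {D}
  {A,B,C}  = ᶜ of {D,E,F}
  {A,C,D}  = {C,D} ∪ {A,D}
  {A,E,F}  = {E,F} ∪ {A}
  {B,C,D}  = {C,D} ∪ {B}
  {B,E,F}  = {E,F} ∪ {B}
  {A,C,E,F}  = {C,E,F} ∪ {A}
  {B,D,E,F}  = {B} ∪ {D,E,F}
  (now 31)
Pass 5. New:
  {A,C}  = ᶜ of {B,D,E,F}
  (now 32)
Pass 6: no new sets; the family is a σ-algebra.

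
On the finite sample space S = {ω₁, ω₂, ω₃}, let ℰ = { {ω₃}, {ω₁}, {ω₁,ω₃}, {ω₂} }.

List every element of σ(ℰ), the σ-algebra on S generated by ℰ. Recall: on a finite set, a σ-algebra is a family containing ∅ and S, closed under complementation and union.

σ(ℰ) (8 sets): { {}, {ω₁}, {ω₂}, {ω₃}, {ω₁,ω₂}, {ω₁,ω₃}, {ω₂,ω₃}, S }

Working:
Take S₀ = ℰ ∪ {∅, S} = { {}, {ω₁}, {ω₂}, {ω₃}, {ω₁,ω₃}, S }.
Pass 1 adds 2:
  {ω₁,ω₂}  = complement {ω₃}
  {ω₂,ω₃}  = complement {ω₁}
  [8 total]
Pass 2: stable.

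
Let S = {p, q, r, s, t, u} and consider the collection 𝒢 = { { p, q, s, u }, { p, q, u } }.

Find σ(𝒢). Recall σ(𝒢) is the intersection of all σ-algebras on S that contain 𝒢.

Answer: σ(𝒢) = { {}, { s }, { r, t }, { p, q, u }, { r, s, t }, { p, q, s, u }, { p, q, r, t, u }, S }

Working:
Initial family (4 sets): { {}, { p, q, u }, { p, q, s, u }, S }.
Step 1 adds 2:
  { r, t }  = S∖{ p, q, s, u }
  { r, s, t }  = S∖{ p, q, u }
Step 2: 1 new —
  { p, q, r, t, u }  = { r, t } ∪ { p, q, u }
Step 3 adds 1:
  { s }  = S∖{ p, q, r, t, u }
Step 4: stable.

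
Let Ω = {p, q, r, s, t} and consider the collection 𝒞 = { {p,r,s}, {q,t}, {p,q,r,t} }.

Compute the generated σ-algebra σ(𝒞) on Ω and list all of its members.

Answer: σ(𝒞) = { {}, {s}, {p,r}, {q,t}, {p,r,s}, {q,s,t}, {p,q,r,t}, Ω }

Derivation:
Seed the family with 𝒞 together with ∅ and Ω: { {}, {q,t}, {p,r,s}, {p,q,r,t}, Ω }.
Step 1: 1 new —
  {s}  = {p,q,r,t}ᶜ
  (now 6)
Step 2: +1 →
  {q,s,t}  = {s} ∪ {q,t}
  (now 7)
Step 3 (1 new):
  {p,r}  = {q,s,t}ᶜ
  (now 8)
Step 4: closed — nothing new.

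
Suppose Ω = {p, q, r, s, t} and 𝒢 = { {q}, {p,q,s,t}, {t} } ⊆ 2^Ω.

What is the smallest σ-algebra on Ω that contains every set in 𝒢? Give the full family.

Seed the family with 𝒢 together with ∅ and Ω: { {}, {q}, {t}, {p,q,s,t}, Ω }.
Round 1. New:
  {r}  = complement {p,q,s,t}
  {q,t}  = {q} ∪ {t}
  {p,q,r,s}  = complement {t}
  {p,r,s,t}  = complement {q}
  (now 9)
Round 2 adds 4:
  {q,r}  = {q} ∪ {r}
  {r,t}  = {t} ∪ {r}
  {p,r,s}  = complement {q,t}
  {q,r,t}  = {q,t} ∪ {r}
  (now 13)
Round 3 (3 new):
  {p,s}  = complement {q,r,t}
  {p,q,s}  = complement {r,t}
  {p,s,t}  = complement {q,r}
  (now 16)
Round 4: already closed under ᶜ and ∪.

|σ(𝒢)| = 16.  σ(𝒢) = { {}, {q}, {r}, {t}, {p,s}, {q,r}, {q,t}, {r,t}, {p,q,s}, {p,r,s}, {p,s,t}, {q,r,t}, {p,q,r,s}, {p,q,s,t}, {p,r,s,t}, Ω }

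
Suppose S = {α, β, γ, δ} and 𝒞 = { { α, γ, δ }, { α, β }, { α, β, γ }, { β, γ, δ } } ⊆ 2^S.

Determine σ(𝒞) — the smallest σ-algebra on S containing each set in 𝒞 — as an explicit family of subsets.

Take S₀ = 𝒞 ∪ {∅, S} = { ∅, { α, β }, { α, β, γ }, { α, γ, δ }, { β, γ, δ }, S }.
Step 1: +4 →
  { α }  = S∖{ β, γ, δ }
  { β }  = S∖{ α, γ, δ }
  { δ }  = S∖{ α, β, γ }
  { γ, δ }  = S∖{ α, β }
  [10 total]
Step 2: +3 →
  { α, δ }  = { δ } ∪ { α }
  { β, δ }  = { β } ∪ { δ }
  { α, β, δ }  = { α, β } ∪ { δ }
  [13 total]
Step 3 adds 3:
  { γ }  = S∖{ α, β, δ }
  { α, γ }  = S∖{ β, δ }
  { β, γ }  = S∖{ α, δ }
  [16 total]
Step 4 adds nothing — fixpoint reached.

σ(𝒞) = { ∅, { α }, { β }, { γ }, { δ }, { α, β }, { α, γ }, { α, δ }, { β, γ }, { β, δ }, { γ, δ }, { α, β, γ }, { α, β, δ }, { α, γ, δ }, { β, γ, δ }, S }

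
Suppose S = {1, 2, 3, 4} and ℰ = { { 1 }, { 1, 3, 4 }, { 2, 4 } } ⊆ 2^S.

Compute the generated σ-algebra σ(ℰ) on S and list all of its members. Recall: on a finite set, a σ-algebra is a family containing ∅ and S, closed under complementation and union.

Begin from { {  }, { 1 }, { 2, 4 }, { 1, 3, 4 }, S } (that is, ℰ plus ∅ and S).
Round 1 adds 4:
  { 2 }  = { 1, 3, 4 }ᶜ
  { 1, 3 }  = { 2, 4 }ᶜ
  { 1, 2, 4 }  = { 2, 4 } ∪ { 1 }
  { 2, 3, 4 }  = { 1 }ᶜ
  |family| = 9
Round 2 (3 new):
  { 3 }  = { 1, 2, 4 }ᶜ
  { 1, 2 }  = { 2 } ∪ { 1 }
  { 1, 2, 3 }  = { 2 } ∪ { 1, 3 }
  |family| = 12
Round 3 (3 new):
  { 4 }  = { 1, 2, 3 }ᶜ
  { 2, 3 }  = { 3 } ∪ { 2 }
  { 3, 4 }  = { 1, 2 }ᶜ
  |family| = 15
Round 4: 1 new —
  { 1, 4 }  = { 2, 3 }ᶜ
  |family| = 16
Round 5: closed — nothing new.

Therefore σ(ℰ) = { {  }, { 1 }, { 2 }, { 3 }, { 4 }, { 1, 2 }, { 1, 3 }, { 1, 4 }, { 2, 3 }, { 2, 4 }, { 3, 4 }, { 1, 2, 3 }, { 1, 2, 4 }, { 1, 3, 4 }, { 2, 3, 4 }, S } (|σ(ℰ)| = 16).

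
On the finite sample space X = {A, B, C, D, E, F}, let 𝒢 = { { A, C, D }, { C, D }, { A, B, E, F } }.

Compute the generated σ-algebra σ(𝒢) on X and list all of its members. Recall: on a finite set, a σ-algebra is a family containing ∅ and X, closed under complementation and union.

σ(𝒢) = { {}, { A }, { C, D }, { A, C, D }, { B, E, F }, { A, B, E, F }, { B, C, D, E, F }, X }

Derivation:
Initial family (5 sets): { {}, { C, D }, { A, C, D }, { A, B, E, F }, X }.
Iteration 1: +1 →
  { B, E, F }  = ᶜ of { A, C, D }
  |family| = 6
Iteration 2. New:
  { B, C, D, E, F }  = { C, D } ∪ { B, E, F }
  |family| = 7
Iteration 3 (1 new):
  { A }  = ᶜ of { B, C, D, E, F }
  |family| = 8
Iteration 4: already closed under ᶜ and ∪.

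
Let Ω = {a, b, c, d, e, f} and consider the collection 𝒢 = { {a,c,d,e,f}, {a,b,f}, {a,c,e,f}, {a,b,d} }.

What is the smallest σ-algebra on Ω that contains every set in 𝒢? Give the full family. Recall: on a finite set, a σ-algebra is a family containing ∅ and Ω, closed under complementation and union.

|σ(𝒢)| = 32.  σ(𝒢) = { ∅, {a}, {b}, {d}, {f}, {a,b}, {a,d}, {a,f}, {b,d}, {b,f}, {c,e}, {d,f}, {a,b,d}, {a,b,f}, {a,c,e}, {a,d,f}, {b,c,e}, {b,d,f}, {c,d,e}, {c,e,f}, {a,b,c,e}, {a,b,d,f}, {a,c,d,e}, {a,c,e,f}, {b,c,d,e}, {b,c,e,f}, {c,d,e,f}, {a,b,c,d,e}, {a,b,c,e,f}, {a,c,d,e,f}, {b,c,d,e,f}, Ω }

Working:
Seed the family with 𝒢 together with ∅ and Ω: { ∅, {a,b,d}, {a,b,f}, {a,c,e,f}, {a,c,d,e,f}, Ω }.
Pass 1: 6 new —
  {b}  = ᶜ of {a,c,d,e,f}
  {b,d}  = ᶜ of {a,c,e,f}
  {c,d,e}  = ᶜ of {a,b,f}
  {c,e,f}  = ᶜ of {a,b,d}
  {a,b,d,f}  = {a,b,f} ∪ {a,b,d}
  {a,b,c,e,f}  = {a,c,e,f} ∪ {a,b,f}
Pass 2. New:
  {d}  = ᶜ of {a,b,c,e,f}
  {c,e}  = ᶜ of {a,b,d,f}
  {b,c,d,e}  = {c,d,e} ∪ {b}
  {b,c,e,f}  = {b} ∪ {c,e,f}
  {c,d,e,f}  = {c,d,e} ∪ {c,e,f}
  {a,b,c,d,e}  = {c,d,e} ∪ {a,b,d}
  {b,c,d,e,f}  = {c,e,f} ∪ {b,d}
Pass 3. New:
  {a}  = ᶜ of {b,c,d,e,f}
  {f}  = ᶜ of {a,b,c,d,e}
  {a,b}  = ᶜ of {c,d,e,f}
  {a,d}  = ᶜ of {b,c,e,f}
  {a,f}  = ᶜ of {b,c,d,e}
  {b,c,e}  = {b} ∪ {c,e}
Pass 4: 7 new —
  {b,f}  = {b} ∪ {f}
  {d,f}  = {f} ∪ {d}
  {a,c,e}  = {a} ∪ {c,e}
  {a,d,f}  = ᶜ of {b,c,e}
  {b,d,f}  = {f} ∪ {b,d}
  {a,b,c,e}  = {a,b} ∪ {b,c,e}
  {a,c,d,e}  = {c,d,e} ∪ {a}
Pass 5: closed — nothing new.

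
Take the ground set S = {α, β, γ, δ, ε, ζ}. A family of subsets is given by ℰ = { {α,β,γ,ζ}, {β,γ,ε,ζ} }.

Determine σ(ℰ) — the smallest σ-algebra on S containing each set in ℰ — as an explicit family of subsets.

Start: ℰ ∪ {∅, S} = { {}, {α,β,γ,ζ}, {β,γ,ε,ζ}, S }.
Iteration 1 adds 3:
  {α,δ}  = S∖{β,γ,ε,ζ}
  {δ,ε}  = S∖{α,β,γ,ζ}
  {α,β,γ,ε,ζ}  = {α,β,γ,ζ} ∪ {β,γ,ε,ζ}
  (now 7)
Iteration 2 (4 new):
  {δ}  = S∖{α,β,γ,ε,ζ}
  {α,δ,ε}  = {δ,ε} ∪ {α,δ}
  {α,β,γ,δ,ζ}  = {α,δ} ∪ {α,β,γ,ζ}
  {β,γ,δ,ε,ζ}  = {δ,ε} ∪ {β,γ,ε,ζ}
  (now 11)
Iteration 3 (3 new):
  {α}  = S∖{β,γ,δ,ε,ζ}
  {ε}  = S∖{α,β,γ,δ,ζ}
  {β,γ,ζ}  = S∖{α,δ,ε}
  (now 14)
Iteration 4: +2 →
  {α,ε}  = {α} ∪ {ε}
  {β,γ,δ,ζ}  = {δ} ∪ {β,γ,ζ}
  (now 16)
Iteration 5: already closed under ᶜ and ∪.

|σ(ℰ)| = 16.  σ(ℰ) = { {}, {α}, {δ}, {ε}, {α,δ}, {α,ε}, {δ,ε}, {α,δ,ε}, {β,γ,ζ}, {α,β,γ,ζ}, {β,γ,δ,ζ}, {β,γ,ε,ζ}, {α,β,γ,δ,ζ}, {α,β,γ,ε,ζ}, {β,γ,δ,ε,ζ}, S }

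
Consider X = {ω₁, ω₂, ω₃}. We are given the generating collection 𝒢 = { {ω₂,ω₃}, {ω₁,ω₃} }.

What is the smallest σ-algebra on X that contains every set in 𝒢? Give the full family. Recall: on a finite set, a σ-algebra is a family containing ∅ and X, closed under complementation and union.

σ(𝒢) = { {}, {ω₁}, {ω₂}, {ω₃}, {ω₁,ω₂}, {ω₁,ω₃}, {ω₂,ω₃}, X }

Trace:
Take S₀ = 𝒢 ∪ {∅, X} = { {}, {ω₁,ω₃}, {ω₂,ω₃}, X }.
Round 1. New:
  {ω₁}  = X∖{ω₂,ω₃}
  {ω₂}  = X∖{ω₁,ω₃}
  (now 6)
Round 2: 1 new —
  {ω₁,ω₂}  = {ω₂} ∪ {ω₁}
  (now 7)
Round 3: +1 →
  {ω₃}  = X∖{ω₁,ω₂}
  (now 8)
Round 4: already closed under ᶜ and ∪.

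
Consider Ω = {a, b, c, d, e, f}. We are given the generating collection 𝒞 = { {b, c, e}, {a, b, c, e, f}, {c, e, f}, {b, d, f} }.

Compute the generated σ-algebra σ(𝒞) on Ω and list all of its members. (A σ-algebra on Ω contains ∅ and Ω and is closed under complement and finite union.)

Begin from { ∅, {b, c, e}, {b, d, f}, {c, e, f}, {a, b, c, e, f}, Ω } (that is, 𝒞 plus ∅ and Ω).
Step 1 adds 6:
  {d}  = Ω∖{a, b, c, e, f}
  {a, b, d}  = Ω∖{c, e, f}
  {a, c, e}  = Ω∖{b, d, f}
  {a, d, f}  = Ω∖{b, c, e}
  {b, c, e, f}  = {b, c, e} ∪ {c, e, f}
  {b, c, d, e, f}  = {b, d, f} ∪ {b, c, e}
Step 2. New:
  {a}  = Ω∖{b, c, d, e, f}
  {a, d}  = Ω∖{b, c, e, f}
  {a, b, c, e}  = {a, c, e} ∪ {b, c, e}
  {a, b, d, f}  = {b, d, f} ∪ {a, d, f}
  {a, c, d, e}  = {a, c, e} ∪ {d}
  {a, c, e, f}  = {a, c, e} ∪ {c, e, f}
  {b, c, d, e}  = {b, c, e} ∪ {d}
  {c, d, e, f}  = {c, e, f} ∪ {d}
  {a, b, c, d, e}  = {a, c, e} ∪ {a, b, d}
  {a, c, d, e, f}  = {a, c, e} ∪ {a, d, f}
Step 3: +8 →
  {b}  = Ω∖{a, c, d, e, f}
  {f}  = Ω∖{a, b, c, d, e}
  {a, b}  = Ω∖{c, d, e, f}
  {a, f}  = Ω∖{b, c, d, e}
  {b, d}  = Ω∖{a, c, e, f}
  {b, f}  = Ω∖{a, c, d, e}
  {c, e}  = Ω∖{a, b, d, f}
  {d, f}  = Ω∖{a, b, c, e}
Step 4. New:
  {a, b, f}  = {a, b} ∪ {a, f}
  {c, d, e}  = {d} ∪ {c, e}
Step 5 adds nothing — fixpoint reached.

|σ(𝒞)| = 32.  σ(𝒞) = { ∅, {a}, {b}, {d}, {f}, {a, b}, {a, d}, {a, f}, {b, d}, {b, f}, {c, e}, {d, f}, {a, b, d}, {a, b, f}, {a, c, e}, {a, d, f}, {b, c, e}, {b, d, f}, {c, d, e}, {c, e, f}, {a, b, c, e}, {a, b, d, f}, {a, c, d, e}, {a, c, e, f}, {b, c, d, e}, {b, c, e, f}, {c, d, e, f}, {a, b, c, d, e}, {a, b, c, e, f}, {a, c, d, e, f}, {b, c, d, e, f}, Ω }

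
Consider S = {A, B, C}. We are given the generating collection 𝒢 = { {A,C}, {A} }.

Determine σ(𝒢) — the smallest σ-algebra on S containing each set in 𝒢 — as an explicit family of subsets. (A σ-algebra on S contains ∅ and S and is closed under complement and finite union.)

|σ(𝒢)| = 8.  σ(𝒢) = { ∅, {A}, {B}, {C}, {A,B}, {A,C}, {B,C}, S }

Working:
Start: 𝒢 ∪ {∅, S} = { ∅, {A}, {A,C}, S }.
Step 1. New:
  {B}  = {A,C}ᶜ
  {B,C}  = {A}ᶜ
  — 6 sets.
Step 2. New:
  {A,B}  = {B} ∪ {A}
  — 7 sets.
Step 3 adds 1:
  {C}  = {A,B}ᶜ
  — 8 sets.
Step 4: no new sets; the family is a σ-algebra.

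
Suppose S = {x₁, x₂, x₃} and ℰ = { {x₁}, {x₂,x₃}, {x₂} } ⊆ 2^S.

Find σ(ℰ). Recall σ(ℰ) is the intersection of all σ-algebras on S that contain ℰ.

Answer: σ(ℰ) = { ∅, {x₁}, {x₂}, {x₃}, {x₁,x₂}, {x₁,x₃}, {x₂,x₃}, S }

Check:
Begin from { ∅, {x₁}, {x₂}, {x₂,x₃}, S } (that is, ℰ plus ∅ and S).
Pass 1: 2 new —
  {x₁,x₂}  = {x₂} ∪ {x₁}
  {x₁,x₃}  = {x₂}ᶜ
  [7 total]
Pass 2 adds 1:
  {x₃}  = {x₁,x₂}ᶜ
  [8 total]
Pass 3: stable.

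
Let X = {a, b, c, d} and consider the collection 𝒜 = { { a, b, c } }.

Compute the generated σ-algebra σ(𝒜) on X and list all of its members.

Start: 𝒜 ∪ {∅, X} = { ∅, { a, b, c }, X }.
Step 1 adds 1:
  { d }  = { a, b, c }ᶜ
  — 4 sets.
Step 2: no new sets; the family is a σ-algebra.

|σ(𝒜)| = 4.  σ(𝒜) = { ∅, { d }, { a, b, c }, X }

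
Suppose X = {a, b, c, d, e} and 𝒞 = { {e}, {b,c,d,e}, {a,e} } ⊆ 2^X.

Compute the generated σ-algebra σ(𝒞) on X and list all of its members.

Begin from { ∅, {e}, {a,e}, {b,c,d,e}, X } (that is, 𝒞 plus ∅ and X).
Round 1 adds 3:
  {a}  = ᶜ of {b,c,d,e}
  {b,c,d}  = ᶜ of {a,e}
  {a,b,c,d}  = ᶜ of {e}
  (now 8)
Round 2: stable.

Hence σ(𝒞) has 8 members: { ∅, {a}, {e}, {a,e}, {b,c,d}, {a,b,c,d}, {b,c,d,e}, X }.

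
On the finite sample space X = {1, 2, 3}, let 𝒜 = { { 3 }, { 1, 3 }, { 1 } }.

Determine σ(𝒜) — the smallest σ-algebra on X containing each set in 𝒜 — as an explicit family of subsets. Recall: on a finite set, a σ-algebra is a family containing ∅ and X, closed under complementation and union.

Begin from { ∅, { 1 }, { 3 }, { 1, 3 }, X } (that is, 𝒜 plus ∅ and X).
Step 1: +3 →
  { 2 }  = X∖{ 1, 3 }
  { 1, 2 }  = X∖{ 3 }
  { 2, 3 }  = X∖{ 1 }
Step 2: stable.

σ(𝒜) = { ∅, { 1 }, { 2 }, { 3 }, { 1, 2 }, { 1, 3 }, { 2, 3 }, X }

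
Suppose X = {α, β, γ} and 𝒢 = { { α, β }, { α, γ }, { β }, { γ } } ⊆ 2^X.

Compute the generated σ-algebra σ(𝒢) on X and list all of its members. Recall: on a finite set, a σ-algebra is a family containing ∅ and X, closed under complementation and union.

Seed the family with 𝒢 together with ∅ and X: { ∅, { β }, { γ }, { α, β }, { α, γ }, X }.
Iteration 1. New:
  { β, γ }  = { γ } ∪ { β }
  (now 7)
Iteration 2 (1 new):
  { α }  = complement { β, γ }
  (now 8)
Iteration 3: closed — nothing new.

Hence σ(𝒢) has 8 members: { ∅, { α }, { β }, { γ }, { α, β }, { α, γ }, { β, γ }, X }.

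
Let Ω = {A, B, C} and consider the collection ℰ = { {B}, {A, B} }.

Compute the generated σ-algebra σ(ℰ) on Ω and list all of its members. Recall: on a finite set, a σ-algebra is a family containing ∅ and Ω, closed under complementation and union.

Start: ℰ ∪ {∅, Ω} = { {}, {B}, {A, B}, Ω }.
Iteration 1 adds 2:
  {C}  = {A, B}ᶜ
  {A, C}  = {B}ᶜ
  (now 6)
Iteration 2: +1 →
  {B, C}  = {C} ∪ {B}
  (now 7)
Iteration 3 (1 new):
  {A}  = {B, C}ᶜ
  (now 8)
Iteration 4: closed — nothing new.

Therefore σ(ℰ) = { {}, {A}, {B}, {C}, {A, B}, {A, C}, {B, C}, Ω } (|σ(ℰ)| = 8).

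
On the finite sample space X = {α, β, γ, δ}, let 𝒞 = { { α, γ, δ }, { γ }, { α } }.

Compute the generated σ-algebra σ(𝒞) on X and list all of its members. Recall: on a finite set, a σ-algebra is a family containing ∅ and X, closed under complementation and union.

Begin from { {  }, { α }, { γ }, { α, γ, δ }, X } (that is, 𝒞 plus ∅ and X).
Round 1 adds 4:
  { β }  = complement { α, γ, δ }
  { α, γ }  = { γ } ∪ { α }
  { α, β, δ }  = complement { γ }
  { β, γ, δ }  = complement { α }
  |family| = 9
Round 2 adds 4:
  { α, β }  = { β } ∪ { α }
  { β, γ }  = { β } ∪ { γ }
  { β, δ }  = complement { α, γ }
  { α, β, γ }  = { β } ∪ { α, γ }
  |family| = 13
Round 3 adds 3:
  { δ }  = complement { α, β, γ }
  { α, δ }  = complement { β, γ }
  { γ, δ }  = complement { α, β }
  |family| = 16
Round 4: already closed under ᶜ and ∪.

σ(𝒞) = { {  }, { α }, { β }, { γ }, { δ }, { α, β }, { α, γ }, { α, δ }, { β, γ }, { β, δ }, { γ, δ }, { α, β, γ }, { α, β, δ }, { α, γ, δ }, { β, γ, δ }, X }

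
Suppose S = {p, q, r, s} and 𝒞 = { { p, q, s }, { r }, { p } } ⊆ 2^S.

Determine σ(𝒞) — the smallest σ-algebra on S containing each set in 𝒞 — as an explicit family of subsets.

Take S₀ = 𝒞 ∪ {∅, S} = { {}, { p }, { r }, { p, q, s }, S }.
Round 1 (2 new):
  { p, r }  = { r } ∪ { p }
  { q, r, s }  = ᶜ of { p }
  |family| = 7
Round 2: 1 new —
  { q, s }  = ᶜ of { p, r }
  |family| = 8
Round 3 adds nothing — fixpoint reached.

|σ(𝒞)| = 8.  σ(𝒞) = { {}, { p }, { r }, { p, r }, { q, s }, { p, q, s }, { q, r, s }, S }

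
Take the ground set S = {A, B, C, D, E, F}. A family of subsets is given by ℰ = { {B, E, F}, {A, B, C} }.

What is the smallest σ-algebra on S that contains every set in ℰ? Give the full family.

σ(ℰ) (16 sets): { {}, {B}, {D}, {A, C}, {B, D}, {E, F}, {A, B, C}, {A, C, D}, {B, E, F}, {D, E, F}, {A, B, C, D}, {A, C, E, F}, {B, D, E, F}, {A, B, C, E, F}, {A, C, D, E, F}, S }

Derivation:
Take S₀ = ℰ ∪ {∅, S} = { {}, {A, B, C}, {B, E, F}, S }.
Step 1: 3 new —
  {A, C, D}  = {B, E, F}ᶜ
  {D, E, F}  = {A, B, C}ᶜ
  {A, B, C, E, F}  = {B, E, F} ∪ {A, B, C}
  [7 total]
Step 2 (4 new):
  {D}  = {A, B, C, E, F}ᶜ
  {A, B, C, D}  = {A, C, D} ∪ {A, B, C}
  {B, D, E, F}  = {B, E, F} ∪ {D, E, F}
  {A, C, D, E, F}  = {A, C, D} ∪ {D, E, F}
  [11 total]
Step 3 (3 new):
  {B}  = {A, C, D, E, F}ᶜ
  {A, C}  = {B, D, E, F}ᶜ
  {E, F}  = {A, B, C, D}ᶜ
  [14 total]
Step 4: +2 →
  {B, D}  = {D} ∪ {B}
  {A, C, E, F}  = {E, F} ∪ {A, C}
  [16 total]
After Step 5 the family is unchanged; done.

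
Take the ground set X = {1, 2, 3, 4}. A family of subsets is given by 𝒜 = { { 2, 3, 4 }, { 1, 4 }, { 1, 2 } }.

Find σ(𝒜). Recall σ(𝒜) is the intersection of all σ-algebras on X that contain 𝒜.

Initial family (5 sets): { ∅, { 1, 2 }, { 1, 4 }, { 2, 3, 4 }, X }.
Pass 1. New:
  { 1 }  = { 2, 3, 4 }ᶜ
  { 2, 3 }  = { 1, 4 }ᶜ
  { 3, 4 }  = { 1, 2 }ᶜ
  { 1, 2, 4 }  = { 1, 4 } ∪ { 1, 2 }
  — 9 sets.
Pass 2: +3 →
  { 3 }  = { 1, 2, 4 }ᶜ
  { 1, 2, 3 }  = { 1, 2 } ∪ { 2, 3 }
  { 1, 3, 4 }  = { 3, 4 } ∪ { 1, 4 }
  — 12 sets.
Pass 3: +3 →
  { 2 }  = { 1, 3, 4 }ᶜ
  { 4 }  = { 1, 2, 3 }ᶜ
  { 1, 3 }  = { 3 } ∪ { 1 }
  — 15 sets.
Pass 4 (1 new):
  { 2, 4 }  = { 1, 3 }ᶜ
  — 16 sets.
After Pass 5 the family is unchanged; done.

|σ(𝒜)| = 16.  σ(𝒜) = { ∅, { 1 }, { 2 }, { 3 }, { 4 }, { 1, 2 }, { 1, 3 }, { 1, 4 }, { 2, 3 }, { 2, 4 }, { 3, 4 }, { 1, 2, 3 }, { 1, 2, 4 }, { 1, 3, 4 }, { 2, 3, 4 }, X }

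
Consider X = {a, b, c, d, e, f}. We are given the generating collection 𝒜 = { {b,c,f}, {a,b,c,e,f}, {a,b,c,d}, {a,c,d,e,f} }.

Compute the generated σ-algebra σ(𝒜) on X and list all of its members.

Take S₀ = 𝒜 ∪ {∅, X} = { {}, {b,c,f}, {a,b,c,d}, {a,b,c,e,f}, {a,c,d,e,f}, X }.
Step 1 adds 5:
  {b}  = {a,c,d,e,f}ᶜ
  {d}  = {a,b,c,e,f}ᶜ
  {e,f}  = {a,b,c,d}ᶜ
  {a,d,e}  = {b,c,f}ᶜ
  {a,b,c,d,f}  = {b,c,f} ∪ {a,b,c,d}
  |family| = 11
Step 2 (9 new):
  {e}  = {a,b,c,d,f}ᶜ
  {b,d}  = {b} ∪ {d}
  {b,e,f}  = {e,f} ∪ {b}
  {d,e,f}  = {e,f} ∪ {d}
  {a,b,d,e}  = {a,d,e} ∪ {b}
  {a,d,e,f}  = {a,d,e} ∪ {e,f}
  {b,c,d,f}  = {b,c,f} ∪ {d}
  {b,c,e,f}  = {e,f} ∪ {b,c,f}
  {a,b,c,d,e}  = {a,d,e} ∪ {a,b,c,d}
  |family| = 20
Step 3 (14 new):
  {f}  = {a,b,c,d,e}ᶜ
  {a,d}  = {b,c,e,f}ᶜ
  {a,e}  = {b,c,d,f}ᶜ
  {b,c}  = {a,d,e,f}ᶜ
  {b,e}  = {b} ∪ {e}
  {c,f}  = {a,b,d,e}ᶜ
  {d,e}  = {e} ∪ {d}
  {a,b,c}  = {d,e,f}ᶜ
  {a,c,d}  = {b,e,f}ᶜ
  {b,d,e}  = {b,d} ∪ {e}
  {a,c,e,f}  = {b,d}ᶜ
  {b,d,e,f}  = {e,f} ∪ {b,d}
  {a,b,d,e,f}  = {e,f} ∪ {a,b,d,e}
  {b,c,d,e,f}  = {e,f} ∪ {b,c,d,f}
  |family| = 34
Step 4 adds 22:
  {a}  = {b,c,d,e,f}ᶜ
  {c}  = {a,b,d,e,f}ᶜ
  {a,c}  = {b,d,e,f}ᶜ
  {b,f}  = {b} ∪ {f}
  {d,f}  = {f} ∪ {d}
  {a,b,d}  = {b} ∪ {a,d}
  {a,b,e}  = {b,e} ∪ {a,e}
  {a,c,f}  = {b,d,e}ᶜ
  {a,d,f}  = {f} ∪ {a,d}
  {a,e,f}  = {e,f} ∪ {a,e}
  {b,c,d}  = {b,c} ∪ {d}
  {b,c,e}  = {b,e} ∪ {b,c}
  {b,d,f}  = {f} ∪ {b,d}
  {c,d,f}  = {c,f} ∪ {d}
  {c,e,f}  = {e,f} ∪ {c,f}
  {a,b,c,e}  = {b,e} ∪ {a,b,c}
  {a,b,c,f}  = {d,e}ᶜ
  {a,b,e,f}  = {b,e,f} ∪ {a,e}
  {a,c,d,e}  = {a,d,e} ∪ {a,c,d}
  {a,c,d,f}  = {b,e}ᶜ
  {b,c,d,e}  = {d,e} ∪ {b,c}
  {c,d,e,f}  = {d,e} ∪ {c,f}
  |family| = 56
Step 5. New:
  {a,b}  = {c,d,e,f}ᶜ
  {a,f}  = {b,c,d,e}ᶜ
  {c,d}  = {a,b,e,f}ᶜ
  {c,e}  = {e} ∪ {c}
  {a,b,f}  = {b,f} ∪ {a}
  {a,c,e}  = {b,d,f}ᶜ
  {c,d,e}  = {d,e} ∪ {c}
  {a,b,d,f}  = {b,d,f} ∪ {a,d,f}
  |family| = 64
Step 6: stable.

|σ(𝒜)| = 64.  σ(𝒜) = { {}, {a}, {b}, {c}, {d}, {e}, {f}, {a,b}, {a,c}, {a,d}, {a,e}, {a,f}, {b,c}, {b,d}, {b,e}, {b,f}, {c,d}, {c,e}, {c,f}, {d,e}, {d,f}, {e,f}, {a,b,c}, {a,b,d}, {a,b,e}, {a,b,f}, {a,c,d}, {a,c,e}, {a,c,f}, {a,d,e}, {a,d,f}, {a,e,f}, {b,c,d}, {b,c,e}, {b,c,f}, {b,d,e}, {b,d,f}, {b,e,f}, {c,d,e}, {c,d,f}, {c,e,f}, {d,e,f}, {a,b,c,d}, {a,b,c,e}, {a,b,c,f}, {a,b,d,e}, {a,b,d,f}, {a,b,e,f}, {a,c,d,e}, {a,c,d,f}, {a,c,e,f}, {a,d,e,f}, {b,c,d,e}, {b,c,d,f}, {b,c,e,f}, {b,d,e,f}, {c,d,e,f}, {a,b,c,d,e}, {a,b,c,d,f}, {a,b,c,e,f}, {a,b,d,e,f}, {a,c,d,e,f}, {b,c,d,e,f}, X }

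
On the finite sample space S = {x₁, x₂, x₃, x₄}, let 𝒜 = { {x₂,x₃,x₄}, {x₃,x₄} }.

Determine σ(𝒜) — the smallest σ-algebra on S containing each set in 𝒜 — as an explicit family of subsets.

Begin from { ∅, {x₃,x₄}, {x₂,x₃,x₄}, S } (that is, 𝒜 plus ∅ and S).
Round 1 adds 2:
  {x₁}  = {x₂,x₃,x₄}ᶜ
  {x₁,x₂}  = {x₃,x₄}ᶜ
Round 2: +1 →
  {x₁,x₃,x₄}  = {x₃,x₄} ∪ {x₁}
Round 3: +1 →
  {x₂}  = {x₁,x₃,x₄}ᶜ
Round 4: no new sets; the family is a σ-algebra.

σ(𝒜) = { ∅, {x₁}, {x₂}, {x₁,x₂}, {x₃,x₄}, {x₁,x₃,x₄}, {x₂,x₃,x₄}, S }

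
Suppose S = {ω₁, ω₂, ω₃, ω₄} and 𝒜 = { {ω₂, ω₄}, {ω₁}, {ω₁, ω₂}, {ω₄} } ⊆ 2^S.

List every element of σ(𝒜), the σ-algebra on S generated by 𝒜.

Start: 𝒜 ∪ {∅, S} = { {}, {ω₁}, {ω₄}, {ω₁, ω₂}, {ω₂, ω₄}, S }.
Step 1 adds 6:
  {ω₁, ω₃}  = ᶜ of {ω₂, ω₄}
  {ω₁, ω₄}  = {ω₄} ∪ {ω₁}
  {ω₃, ω₄}  = ᶜ of {ω₁, ω₂}
  {ω₁, ω₂, ω₃}  = ᶜ of {ω₄}
  {ω₁, ω₂, ω₄}  = {ω₁, ω₂} ∪ {ω₄}
  {ω₂, ω₃, ω₄}  = ᶜ of {ω₁}
  |family| = 12
Step 2: +3 →
  {ω₃}  = ᶜ of {ω₁, ω₂, ω₄}
  {ω₂, ω₃}  = ᶜ of {ω₁, ω₄}
  {ω₁, ω₃, ω₄}  = {ω₃, ω₄} ∪ {ω₁, ω₄}
  |family| = 15
Step 3: +1 →
  {ω₂}  = ᶜ of {ω₁, ω₃, ω₄}
  |family| = 16
Step 4: stable.

|σ(𝒜)| = 16.  σ(𝒜) = { {}, {ω₁}, {ω₂}, {ω₃}, {ω₄}, {ω₁, ω₂}, {ω₁, ω₃}, {ω₁, ω₄}, {ω₂, ω₃}, {ω₂, ω₄}, {ω₃, ω₄}, {ω₁, ω₂, ω₃}, {ω₁, ω₂, ω₄}, {ω₁, ω₃, ω₄}, {ω₂, ω₃, ω₄}, S }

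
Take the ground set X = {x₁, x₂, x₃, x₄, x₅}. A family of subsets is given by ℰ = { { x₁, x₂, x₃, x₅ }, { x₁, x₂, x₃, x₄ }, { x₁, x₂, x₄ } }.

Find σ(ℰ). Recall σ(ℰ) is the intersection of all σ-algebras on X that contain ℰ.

Begin from { {  }, { x₁, x₂, x₄ }, { x₁, x₂, x₃, x₄ }, { x₁, x₂, x₃, x₅ }, X } (that is, ℰ plus ∅ and X).
Round 1 (3 new):
  { x₄ }  = { x₁, x₂, x₃, x₅ }ᶜ
  { x₅ }  = { x₁, x₂, x₃, x₄ }ᶜ
  { x₃, x₅ }  = { x₁, x₂, x₄ }ᶜ
Round 2: 3 new —
  { x₄, x₅ }  = { x₄ } ∪ { x₅ }
  { x₃, x₄, x₅ }  = { x₄ } ∪ { x₃, x₅ }
  { x₁, x₂, x₄, x₅ }  = { x₁, x₂, x₄ } ∪ { x₅ }
Round 3: 3 new —
  { x₃ }  = { x₁, x₂, x₄, x₅ }ᶜ
  { x₁, x₂ }  = { x₃, x₄, x₅ }ᶜ
  { x₁, x₂, x₃ }  = { x₄, x₅ }ᶜ
Round 4 (2 new):
  { x₃, x₄ }  = { x₃ } ∪ { x₄ }
  { x₁, x₂, x₅ }  = { x₁, x₂ } ∪ { x₅ }
Round 5: stable.

σ(ℰ) = { {  }, { x₃ }, { x₄ }, { x₅ }, { x₁, x₂ }, { x₃, x₄ }, { x₃, x₅ }, { x₄, x₅ }, { x₁, x₂, x₃ }, { x₁, x₂, x₄ }, { x₁, x₂, x₅ }, { x₃, x₄, x₅ }, { x₁, x₂, x₃, x₄ }, { x₁, x₂, x₃, x₅ }, { x₁, x₂, x₄, x₅ }, X }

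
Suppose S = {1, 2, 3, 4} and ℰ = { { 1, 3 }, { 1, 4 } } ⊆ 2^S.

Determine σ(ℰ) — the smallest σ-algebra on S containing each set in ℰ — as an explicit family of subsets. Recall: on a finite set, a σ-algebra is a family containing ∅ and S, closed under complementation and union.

Initial family (4 sets): { {}, { 1, 3 }, { 1, 4 }, S }.
Step 1 adds 3:
  { 2, 3 }  = S∖{ 1, 4 }
  { 2, 4 }  = S∖{ 1, 3 }
  { 1, 3, 4 }  = { 1, 3 } ∪ { 1, 4 }
  [7 total]
Step 2: +4 →
  { 2 }  = S∖{ 1, 3, 4 }
  { 1, 2, 3 }  = { 2, 3 } ∪ { 1, 3 }
  { 1, 2, 4 }  = { 1, 4 } ∪ { 2, 4 }
  { 2, 3, 4 }  = { 2, 3 } ∪ { 2, 4 }
  [11 total]
Step 3 (3 new):
  { 1 }  = S∖{ 2, 3, 4 }
  { 3 }  = S∖{ 1, 2, 4 }
  { 4 }  = S∖{ 1, 2, 3 }
  [14 total]
Step 4: +2 →
  { 1, 2 }  = { 2 } ∪ { 1 }
  { 3, 4 }  = { 3 } ∪ { 4 }
  [16 total]
After Step 5 the family is unchanged; done.

|σ(ℰ)| = 16.  σ(ℰ) = { {}, { 1 }, { 2 }, { 3 }, { 4 }, { 1, 2 }, { 1, 3 }, { 1, 4 }, { 2, 3 }, { 2, 4 }, { 3, 4 }, { 1, 2, 3 }, { 1, 2, 4 }, { 1, 3, 4 }, { 2, 3, 4 }, S }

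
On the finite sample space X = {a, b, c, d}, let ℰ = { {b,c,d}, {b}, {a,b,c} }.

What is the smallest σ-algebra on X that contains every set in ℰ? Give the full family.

Seed the family with ℰ together with ∅ and X: { ∅, {b}, {a,b,c}, {b,c,d}, X }.
Round 1. New:
  {a}  = X∖{b,c,d}
  {d}  = X∖{a,b,c}
  {a,c,d}  = X∖{b}
  |family| = 8
Round 2 adds 3:
  {a,b}  = {b} ∪ {a}
  {a,d}  = {d} ∪ {a}
  {b,d}  = {d} ∪ {b}
  |family| = 11
Round 3: +4 →
  {a,c}  = X∖{b,d}
  {b,c}  = X∖{a,d}
  {c,d}  = X∖{a,b}
  {a,b,d}  = {a,d} ∪ {a,b}
  |family| = 15
Round 4 adds 1:
  {c}  = X∖{a,b,d}
  |family| = 16
Round 5 adds nothing — fixpoint reached.

|σ(ℰ)| = 16.  σ(ℰ) = { ∅, {a}, {b}, {c}, {d}, {a,b}, {a,c}, {a,d}, {b,c}, {b,d}, {c,d}, {a,b,c}, {a,b,d}, {a,c,d}, {b,c,d}, X }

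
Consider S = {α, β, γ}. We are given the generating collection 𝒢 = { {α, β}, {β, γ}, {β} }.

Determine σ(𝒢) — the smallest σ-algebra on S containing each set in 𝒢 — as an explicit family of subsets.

Answer: σ(𝒢) = { {}, {α}, {β}, {γ}, {α, β}, {α, γ}, {β, γ}, S }

Trace:
Initial family (5 sets): { {}, {β}, {α, β}, {β, γ}, S }.
Pass 1 adds 3:
  {α}  = ᶜ of {β, γ}
  {γ}  = ᶜ of {α, β}
  {α, γ}  = ᶜ of {β}
Pass 2: stable.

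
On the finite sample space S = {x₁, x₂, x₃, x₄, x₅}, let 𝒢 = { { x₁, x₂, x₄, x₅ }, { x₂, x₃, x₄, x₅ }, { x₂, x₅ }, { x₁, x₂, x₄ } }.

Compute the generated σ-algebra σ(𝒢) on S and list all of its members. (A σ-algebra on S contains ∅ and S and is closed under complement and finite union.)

Seed the family with 𝒢 together with ∅ and S: { ∅, { x₂, x₅ }, { x₁, x₂, x₄ }, { x₁, x₂, x₄, x₅ }, { x₂, x₃, x₄, x₅ }, S }.
Pass 1 (4 new):
  { x₁ }  = S∖{ x₂, x₃, x₄, x₅ }
  { x₃ }  = S∖{ x₁, x₂, x₄, x₅ }
  { x₃, x₅ }  = S∖{ x₁, x₂, x₄ }
  { x₁, x₃, x₄ }  = S∖{ x₂, x₅ }
  — 10 sets.
Pass 2: +6 →
  { x₁, x₃ }  = { x₃ } ∪ { x₁ }
  { x₁, x₂, x₅ }  = { x₂, x₅ } ∪ { x₁ }
  { x₁, x₃, x₅ }  = { x₃, x₅ } ∪ { x₁ }
  { x₂, x₃, x₅ }  = { x₂, x₅ } ∪ { x₃ }
  { x₁, x₂, x₃, x₄ }  = { x₁, x₂, x₄ } ∪ { x₃ }
  { x₁, x₃, x₄, x₅ }  = { x₁, x₃, x₄ } ∪ { x₃, x₅ }
  — 16 sets.
Pass 3: 7 new —
  { x₂ }  = S∖{ x₁, x₃, x₄, x₅ }
  { x₅ }  = S∖{ x₁, x₂, x₃, x₄ }
  { x₁, x₄ }  = S∖{ x₂, x₃, x₅ }
  { x₂, x₄ }  = S∖{ x₁, x₃, x₅ }
  { x₃, x₄ }  = S∖{ x₁, x₂, x₅ }
  { x₂, x₄, x₅ }  = S∖{ x₁, x₃ }
  { x₁, x₂, x₃, x₅ }  = { x₃ } ∪ { x₁, x₂, x₅ }
  — 23 sets.
Pass 4. New:
  { x₄ }  = S∖{ x₁, x₂, x₃, x₅ }
  { x₁, x₂ }  = { x₂ } ∪ { x₁ }
  { x₁, x₅ }  = { x₅ } ∪ { x₁ }
  { x₂, x₃ }  = { x₂ } ∪ { x₃ }
  { x₁, x₂, x₃ }  = { x₂ } ∪ { x₁, x₃ }
  { x₁, x₄, x₅ }  = { x₅ } ∪ { x₁, x₄ }
  { x₂, x₃, x₄ }  = { x₃, x₄ } ∪ { x₂ }
  { x₃, x₄, x₅ }  = { x₃, x₄ } ∪ { x₅ }
  — 31 sets.
Pass 5. New:
  { x₄, x₅ }  = S∖{ x₁, x₂, x₃ }
  — 32 sets.
Pass 6: already closed under ᶜ and ∪.

Hence σ(𝒢) has 32 members: { ∅, { x₁ }, { x₂ }, { x₃ }, { x₄ }, { x₅ }, { x₁, x₂ }, { x₁, x₃ }, { x₁, x₄ }, { x₁, x₅ }, { x₂, x₃ }, { x₂, x₄ }, { x₂, x₅ }, { x₃, x₄ }, { x₃, x₅ }, { x₄, x₅ }, { x₁, x₂, x₃ }, { x₁, x₂, x₄ }, { x₁, x₂, x₅ }, { x₁, x₃, x₄ }, { x₁, x₃, x₅ }, { x₁, x₄, x₅ }, { x₂, x₃, x₄ }, { x₂, x₃, x₅ }, { x₂, x₄, x₅ }, { x₃, x₄, x₅ }, { x₁, x₂, x₃, x₄ }, { x₁, x₂, x₃, x₅ }, { x₁, x₂, x₄, x₅ }, { x₁, x₃, x₄, x₅ }, { x₂, x₃, x₄, x₅ }, S }.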